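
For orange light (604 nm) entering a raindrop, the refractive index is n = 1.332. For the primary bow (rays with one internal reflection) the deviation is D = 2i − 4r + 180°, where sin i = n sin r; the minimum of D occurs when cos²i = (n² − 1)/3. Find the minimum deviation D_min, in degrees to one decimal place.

cos²i = (1.77422 − 1)/3 = 0.25807; i = arccos(0.50801) = 59.469°.
sin r = sin 59.469°/1.332 = 0.64666; r = 40.290°.
D_min = 2·59.469° − 4·40.290° + 180° = 137.776°.

137.8°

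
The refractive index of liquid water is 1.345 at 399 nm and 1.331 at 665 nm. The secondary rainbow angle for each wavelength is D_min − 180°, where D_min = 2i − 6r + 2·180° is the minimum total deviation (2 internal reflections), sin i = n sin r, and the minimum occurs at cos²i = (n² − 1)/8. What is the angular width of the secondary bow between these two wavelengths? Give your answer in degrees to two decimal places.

At 399 nm (n = 1.345): cos²i = 0.10113 → i = 71.458°, r = 44.821°, D_min = 233.987°, rainbow angle = 53.987°.
At 665 nm (n = 1.331): cos²i = 0.09645 → i = 71.907°, r = 45.575°, D_min = 230.365°, rainbow angle = 50.365°.
Angular width = |53.987° − 50.365°| = 3.622°.

3.62°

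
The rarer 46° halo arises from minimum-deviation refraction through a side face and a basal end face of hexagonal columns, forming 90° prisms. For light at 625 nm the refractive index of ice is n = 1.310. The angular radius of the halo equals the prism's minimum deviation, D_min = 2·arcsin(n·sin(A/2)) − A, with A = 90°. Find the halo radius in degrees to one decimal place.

n·sin(A/2) = 1.310 × sin 45° = 1.310 × 0.7071 = 0.9263.
D_min = 2·arcsin(0.9263) − 90° = 2 × 67.867° − 90° = 45.733°.

45.7°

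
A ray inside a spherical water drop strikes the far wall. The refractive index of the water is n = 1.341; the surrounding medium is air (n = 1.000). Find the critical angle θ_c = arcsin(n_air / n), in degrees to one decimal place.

sin θ_c = n_air / n = 1.000 / 1.341 = 0.7457.
θ_c = arcsin(0.7457) = 48.22°.

48.2°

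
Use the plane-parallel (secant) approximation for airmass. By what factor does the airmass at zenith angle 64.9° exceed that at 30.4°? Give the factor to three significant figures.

2.03

X(64.9°)/X(30.4°) = sec 64.9° / sec 30.4° = cos 30.4° / cos 64.9° = 0.8625/0.4242 = 2.0333.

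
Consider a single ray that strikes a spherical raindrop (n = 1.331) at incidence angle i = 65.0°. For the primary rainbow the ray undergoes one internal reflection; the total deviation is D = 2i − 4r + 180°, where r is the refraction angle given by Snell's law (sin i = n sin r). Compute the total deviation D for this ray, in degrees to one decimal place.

138.3°

sin r = sin 65.0° / 1.331 = 0.9063/1.331 = 0.6809; r = 42.92°.
D = 2·65.0° − 4·42.92° + 180° = 130.00° − 171.66° + 180° = 138.34°.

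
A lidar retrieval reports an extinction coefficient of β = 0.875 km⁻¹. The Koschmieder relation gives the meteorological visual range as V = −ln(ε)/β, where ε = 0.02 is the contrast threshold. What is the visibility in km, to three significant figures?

V = −ln(0.02) / 0.875 = 3.912 / 0.875 = 4.4709 km.

4.47 km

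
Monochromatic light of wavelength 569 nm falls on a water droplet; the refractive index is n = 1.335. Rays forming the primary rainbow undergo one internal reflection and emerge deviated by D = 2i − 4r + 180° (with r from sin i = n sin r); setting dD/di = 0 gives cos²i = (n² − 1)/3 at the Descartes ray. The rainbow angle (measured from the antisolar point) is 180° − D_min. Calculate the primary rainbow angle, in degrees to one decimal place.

41.8°

cos²i = (1.78222 − 1)/3 = 0.26074; i = arccos(0.51063) = 59.294°.
sin r = sin 59.294°/1.335 = 0.64405; r = 40.094°.
D_min = 2·59.294° − 4·40.094° + 180° = 138.212°.
Rainbow angle = 180° − D_min = 41.788°.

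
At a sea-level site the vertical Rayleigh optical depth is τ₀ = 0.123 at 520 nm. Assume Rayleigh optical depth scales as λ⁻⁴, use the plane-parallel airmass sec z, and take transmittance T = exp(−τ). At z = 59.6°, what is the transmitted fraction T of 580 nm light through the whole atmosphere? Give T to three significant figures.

sec 59.6° = 1.9762.
τ = 0.123 × (520/580)⁴ × 1.9762 = 0.123 × 0.6461 × 1.9762 = 0.1570.
T = exp(−0.1570) = 0.8547.

0.855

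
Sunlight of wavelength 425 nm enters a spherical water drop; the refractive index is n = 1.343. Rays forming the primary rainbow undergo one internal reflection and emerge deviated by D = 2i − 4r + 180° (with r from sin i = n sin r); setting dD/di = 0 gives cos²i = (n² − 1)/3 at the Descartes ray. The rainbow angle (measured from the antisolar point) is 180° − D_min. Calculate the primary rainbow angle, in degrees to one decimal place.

cos²i = (1.80365 − 1)/3 = 0.26788; i = arccos(0.51757) = 58.830°.
sin r = sin 58.830°/1.343 = 0.63711; r = 39.577°.
D_min = 2·58.830° − 4·39.577° + 180° = 139.354°.
Rainbow angle = 180° − D_min = 40.646°.

40.6°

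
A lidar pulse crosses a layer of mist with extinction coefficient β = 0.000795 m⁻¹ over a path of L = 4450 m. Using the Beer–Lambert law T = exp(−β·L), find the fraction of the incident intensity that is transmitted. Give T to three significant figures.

0.0291

τ = β·L = 0.000795 × 4450 = 3.5377.
T = exp(−3.5377) = 0.0291.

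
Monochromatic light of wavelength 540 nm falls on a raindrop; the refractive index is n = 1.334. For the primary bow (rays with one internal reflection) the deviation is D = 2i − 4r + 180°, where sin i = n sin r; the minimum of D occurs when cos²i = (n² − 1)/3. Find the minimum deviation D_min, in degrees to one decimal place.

138.1°

cos²i = (1.77956 − 1)/3 = 0.25985; i = arccos(0.50976) = 59.352°.
sin r = sin 59.352°/1.334 = 0.64492; r = 40.159°.
D_min = 2·59.352° − 4·40.159° + 180° = 138.067°.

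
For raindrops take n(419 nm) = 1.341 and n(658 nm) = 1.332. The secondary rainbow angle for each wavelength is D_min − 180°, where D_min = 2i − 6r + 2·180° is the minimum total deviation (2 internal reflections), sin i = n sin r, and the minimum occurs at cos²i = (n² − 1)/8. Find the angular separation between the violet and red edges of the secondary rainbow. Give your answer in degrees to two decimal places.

At 419 nm (n = 1.341): cos²i = 0.09979 → i = 71.586°, r = 45.034°, D_min = 232.966°, rainbow angle = 52.966°.
At 658 nm (n = 1.332): cos²i = 0.09678 → i = 71.875°, r = 45.520°, D_min = 230.628°, rainbow angle = 50.628°.
Angular width = |52.966° − 50.628°| = 2.337°.

2.34°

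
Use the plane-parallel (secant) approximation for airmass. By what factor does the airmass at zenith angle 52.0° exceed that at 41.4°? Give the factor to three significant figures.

X(52.0°)/X(41.4°) = sec 52.0° / sec 41.4° = cos 41.4° / cos 52.0° = 0.7501/0.6157 = 1.2184.

1.22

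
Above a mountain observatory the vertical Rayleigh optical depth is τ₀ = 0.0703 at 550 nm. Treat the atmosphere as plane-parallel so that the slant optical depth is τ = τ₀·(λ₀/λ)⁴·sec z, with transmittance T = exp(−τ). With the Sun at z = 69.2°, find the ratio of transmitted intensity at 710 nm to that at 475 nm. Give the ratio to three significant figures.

Airmass: sec 69.2° = 2.8161.
τ(710 nm) = 0.0703 × (550/710)⁴ × 2.8161 = 0.0703 × 0.3601 × 2.8161 = 0.0713.
τ(475 nm) = 0.0703 × (550/475)⁴ × 2.8161 = 0.0703 × 1.7975 × 2.8161 = 0.3559.
T(710)/T(475) = exp(τ_B − τ_A) = exp(0.2846) = 1.3292.

1.33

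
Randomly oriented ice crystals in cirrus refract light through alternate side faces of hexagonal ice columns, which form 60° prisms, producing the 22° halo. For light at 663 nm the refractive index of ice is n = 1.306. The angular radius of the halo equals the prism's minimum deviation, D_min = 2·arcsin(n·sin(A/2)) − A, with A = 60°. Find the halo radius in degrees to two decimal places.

n·sin(A/2) = 1.306 × sin 30° = 1.306 × 0.5000 = 0.6530.
D_min = 2·arcsin(0.6530) − 60° = 2 × 40.768° − 60° = 21.536°.

21.54°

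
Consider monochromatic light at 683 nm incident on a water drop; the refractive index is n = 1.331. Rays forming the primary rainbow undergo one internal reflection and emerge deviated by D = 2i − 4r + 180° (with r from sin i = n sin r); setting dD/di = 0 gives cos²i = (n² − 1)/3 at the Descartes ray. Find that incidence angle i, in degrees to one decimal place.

59.5°

cos²i = (1.331² − 1)/3 = (1.77156 − 1)/3 = 0.25719.
cos i = 0.50714, so i = 59.527°.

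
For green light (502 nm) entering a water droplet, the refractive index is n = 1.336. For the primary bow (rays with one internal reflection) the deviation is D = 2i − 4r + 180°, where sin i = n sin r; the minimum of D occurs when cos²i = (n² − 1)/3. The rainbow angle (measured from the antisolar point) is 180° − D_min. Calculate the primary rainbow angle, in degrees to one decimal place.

cos²i = (1.78490 − 1)/3 = 0.26163; i = arccos(0.51150) = 59.236°.
sin r = sin 59.236°/1.336 = 0.64318; r = 40.029°.
D_min = 2·59.236° − 4·40.029° + 180° = 138.356°.
Rainbow angle = 180° − D_min = 41.644°.

41.6°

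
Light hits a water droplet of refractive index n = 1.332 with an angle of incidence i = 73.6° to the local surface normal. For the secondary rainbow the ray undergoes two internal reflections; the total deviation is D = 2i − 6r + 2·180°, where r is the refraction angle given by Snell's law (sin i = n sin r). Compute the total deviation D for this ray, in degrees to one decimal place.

sin r = sin 73.6° / 1.332 = 0.9593/1.332 = 0.7202; r = 46.07°.
D = 2·73.6° − 6·46.07° + 2·180° = 147.20° − 276.43° + 360° = 230.77°.

230.8°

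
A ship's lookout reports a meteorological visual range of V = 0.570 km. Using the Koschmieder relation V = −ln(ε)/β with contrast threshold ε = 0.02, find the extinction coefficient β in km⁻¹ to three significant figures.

6.86 km⁻¹

β = −ln(0.02) / V = 3.912 / 0.570 = 6.8632 km⁻¹.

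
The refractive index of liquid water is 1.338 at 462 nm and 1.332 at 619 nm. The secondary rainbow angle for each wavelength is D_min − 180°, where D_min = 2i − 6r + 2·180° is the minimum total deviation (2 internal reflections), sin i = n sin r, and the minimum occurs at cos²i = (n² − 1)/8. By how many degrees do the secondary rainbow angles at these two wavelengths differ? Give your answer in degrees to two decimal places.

1.56°

At 462 nm (n = 1.338): cos²i = 0.09878 → i = 71.682°, r = 45.195°, D_min = 232.193°, rainbow angle = 52.193°.
At 619 nm (n = 1.332): cos²i = 0.09678 → i = 71.875°, r = 45.520°, D_min = 230.628°, rainbow angle = 50.628°.
Angular width = |52.193° − 50.628°| = 1.564°.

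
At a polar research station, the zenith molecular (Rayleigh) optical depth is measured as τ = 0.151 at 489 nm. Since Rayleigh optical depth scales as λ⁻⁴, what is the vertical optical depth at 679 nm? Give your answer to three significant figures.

0.0406

τ(679 nm) = τ(489 nm) × (489/679)⁴ = 0.151 × (0.7202)⁴ = 0.151 × 0.2690 = 0.0406.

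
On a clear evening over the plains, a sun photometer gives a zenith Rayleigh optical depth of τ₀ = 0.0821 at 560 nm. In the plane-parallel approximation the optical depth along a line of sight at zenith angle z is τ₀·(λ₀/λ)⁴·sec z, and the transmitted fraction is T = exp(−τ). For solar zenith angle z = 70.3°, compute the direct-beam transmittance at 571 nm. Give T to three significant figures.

sec 70.3° = 2.9665.
τ = 0.0821 × (560/571)⁴ × 2.9665 = 0.0821 × 0.9251 × 2.9665 = 0.2253.
T = exp(−0.2253) = 0.7983.

0.798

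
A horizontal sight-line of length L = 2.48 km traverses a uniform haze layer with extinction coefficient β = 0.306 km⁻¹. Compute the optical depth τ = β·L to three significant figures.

τ = β·L = 0.306 × 2.48 = 0.7589.

0.759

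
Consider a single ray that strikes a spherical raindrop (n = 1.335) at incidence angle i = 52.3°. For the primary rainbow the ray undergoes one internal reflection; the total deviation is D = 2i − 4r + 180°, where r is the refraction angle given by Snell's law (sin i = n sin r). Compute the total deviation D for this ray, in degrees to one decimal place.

139.2°

sin r = sin 52.3° / 1.335 = 0.7912/1.335 = 0.5927; r = 36.35°.
D = 2·52.3° − 4·36.35° + 180° = 104.60° − 145.39° + 180° = 139.21°.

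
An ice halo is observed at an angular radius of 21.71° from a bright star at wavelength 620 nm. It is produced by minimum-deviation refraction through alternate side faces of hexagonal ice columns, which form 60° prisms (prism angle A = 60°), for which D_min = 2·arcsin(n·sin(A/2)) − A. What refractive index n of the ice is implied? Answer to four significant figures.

1.308

Rearranging: n = sin((D_min + A)/2) / sin(A/2).
(D_min + A)/2 = (21.71° + 60°)/2 = 40.855°.
n = sin 40.855° / sin 30° = 0.6541 / 0.5000 = 1.3083.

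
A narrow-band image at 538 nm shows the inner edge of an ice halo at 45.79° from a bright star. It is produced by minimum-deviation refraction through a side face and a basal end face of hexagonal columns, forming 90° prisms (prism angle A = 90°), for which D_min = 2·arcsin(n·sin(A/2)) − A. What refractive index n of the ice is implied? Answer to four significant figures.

Rearranging: n = sin((D_min + A)/2) / sin(A/2).
(D_min + A)/2 = (45.79° + 90°)/2 = 67.895°.
n = sin 67.895° / sin 45° = 0.9265 / 0.7071 = 1.3103.

1.310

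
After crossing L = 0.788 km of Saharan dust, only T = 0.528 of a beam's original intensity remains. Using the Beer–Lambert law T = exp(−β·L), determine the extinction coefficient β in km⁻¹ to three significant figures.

Beer–Lambert: T = exp(−βL) ⇒ β = −ln(T)/L = −ln(0.528)/0.788 = 0.6387/0.788 = 0.8105 km⁻¹.

0.810 km⁻¹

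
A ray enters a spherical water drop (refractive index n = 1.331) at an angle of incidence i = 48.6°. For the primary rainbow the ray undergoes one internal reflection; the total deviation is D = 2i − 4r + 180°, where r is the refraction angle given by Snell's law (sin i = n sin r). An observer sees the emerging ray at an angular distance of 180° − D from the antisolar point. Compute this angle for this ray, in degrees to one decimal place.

sin r = sin 48.6° / 1.331 = 0.7501/1.331 = 0.5636; r = 34.30°.
D = 2·48.6° − 4·34.30° + 180° = 97.20° − 137.21° + 180° = 139.99°.
Angle from antisolar point = 180° − D = 40.01°.

40.0°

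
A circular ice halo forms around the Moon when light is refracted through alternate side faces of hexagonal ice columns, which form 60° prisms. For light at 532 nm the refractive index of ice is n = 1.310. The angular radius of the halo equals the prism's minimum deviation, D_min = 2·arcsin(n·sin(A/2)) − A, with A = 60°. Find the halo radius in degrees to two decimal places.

21.84°

n·sin(A/2) = 1.310 × sin 30° = 1.310 × 0.5000 = 0.6550.
D_min = 2·arcsin(0.6550) − 60° = 2 × 40.920° − 60° = 21.839°.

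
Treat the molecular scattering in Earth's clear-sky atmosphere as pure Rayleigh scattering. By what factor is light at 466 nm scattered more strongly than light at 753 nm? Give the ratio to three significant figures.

Rayleigh scattering ∝ λ⁻⁴, so the ratio of coefficients is the inverse fourth power of the wavelength ratio.
σ(466)/σ(753) = (753/466)⁴ = (1.6159)⁴ = 6.818.

6.82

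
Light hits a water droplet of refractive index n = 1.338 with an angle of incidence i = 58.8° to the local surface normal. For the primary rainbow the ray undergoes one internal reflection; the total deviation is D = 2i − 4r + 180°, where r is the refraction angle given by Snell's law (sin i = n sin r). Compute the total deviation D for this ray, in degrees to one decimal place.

138.6°

sin r = sin 58.8° / 1.338 = 0.8554/1.338 = 0.6393; r = 39.74°.
D = 2·58.8° − 4·39.74° + 180° = 117.60° − 158.95° + 180° = 138.65°.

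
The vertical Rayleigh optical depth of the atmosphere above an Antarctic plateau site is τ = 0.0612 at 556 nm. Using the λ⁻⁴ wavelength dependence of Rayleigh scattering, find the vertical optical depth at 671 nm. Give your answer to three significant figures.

0.0289

τ(671 nm) = τ(556 nm) × (556/671)⁴ = 0.0612 × (0.8286)⁴ = 0.0612 × 0.4714 = 0.0289.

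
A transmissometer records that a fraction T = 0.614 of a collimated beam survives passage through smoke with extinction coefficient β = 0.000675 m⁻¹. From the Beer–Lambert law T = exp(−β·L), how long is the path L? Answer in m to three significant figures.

723 m

Beer–Lambert: T = exp(−βL) ⇒ L = −ln(T)/β = −ln(0.614)/0.000675 = 0.4878/0.000675 = 722.6 m.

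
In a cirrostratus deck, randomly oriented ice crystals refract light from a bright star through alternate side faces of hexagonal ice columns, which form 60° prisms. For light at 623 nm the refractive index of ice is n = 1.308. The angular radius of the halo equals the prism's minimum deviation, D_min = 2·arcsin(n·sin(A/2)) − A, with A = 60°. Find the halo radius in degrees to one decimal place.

21.7°

n·sin(A/2) = 1.308 × sin 30° = 1.308 × 0.5000 = 0.6540.
D_min = 2·arcsin(0.6540) − 60° = 2 × 40.844° − 60° = 21.688°.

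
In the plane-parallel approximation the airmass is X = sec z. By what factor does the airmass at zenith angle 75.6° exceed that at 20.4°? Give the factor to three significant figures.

3.77

X(75.6°)/X(20.4°) = sec 75.6° / sec 20.4° = cos 20.4° / cos 75.6° = 0.9373/0.2487 = 3.7689.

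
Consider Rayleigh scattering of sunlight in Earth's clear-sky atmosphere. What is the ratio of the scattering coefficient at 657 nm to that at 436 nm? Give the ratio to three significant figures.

Rayleigh scattering ∝ λ⁻⁴, so the ratio of coefficients is the inverse fourth power of the wavelength ratio.
σ(657)/σ(436) = (436/657)⁴ = (0.6636)⁴ = 0.1939.

0.194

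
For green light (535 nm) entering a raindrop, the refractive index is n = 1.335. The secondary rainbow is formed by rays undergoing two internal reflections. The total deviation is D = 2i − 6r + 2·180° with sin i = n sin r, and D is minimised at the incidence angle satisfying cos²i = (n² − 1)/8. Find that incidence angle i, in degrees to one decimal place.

cos²i = (1.335² − 1)/8 = (1.78222 − 1)/8 = 0.09778.
cos i = 0.31269, so i = 71.778°.

71.8°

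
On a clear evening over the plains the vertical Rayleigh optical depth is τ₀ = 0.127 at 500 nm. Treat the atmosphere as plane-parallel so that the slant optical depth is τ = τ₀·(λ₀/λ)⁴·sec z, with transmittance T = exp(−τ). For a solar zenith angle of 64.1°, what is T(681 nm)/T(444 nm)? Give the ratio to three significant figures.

1.47

Airmass: sec 64.1° = 2.2894.
τ(681 nm) = 0.127 × (500/681)⁴ × 2.2894 = 0.127 × 0.2906 × 2.2894 = 0.0845.
τ(444 nm) = 0.127 × (500/444)⁴ × 2.2894 = 0.127 × 1.6082 × 2.2894 = 0.4676.
T(681)/T(444) = exp(τ_B − τ_A) = exp(0.3831) = 1.4668.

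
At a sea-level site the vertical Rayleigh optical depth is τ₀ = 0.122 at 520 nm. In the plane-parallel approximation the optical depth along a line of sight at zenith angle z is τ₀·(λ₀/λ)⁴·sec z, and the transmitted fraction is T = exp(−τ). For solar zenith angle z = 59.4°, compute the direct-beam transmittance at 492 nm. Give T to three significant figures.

0.742

sec 59.4° = 1.9645.
τ = 0.122 × (520/492)⁴ × 1.9645 = 0.122 × 1.2478 × 1.9645 = 0.2991.
T = exp(−0.2991) = 0.7415.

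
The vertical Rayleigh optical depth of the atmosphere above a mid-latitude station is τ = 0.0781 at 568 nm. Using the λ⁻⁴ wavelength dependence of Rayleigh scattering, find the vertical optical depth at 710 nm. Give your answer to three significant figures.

0.0320

τ(710 nm) = τ(568 nm) × (568/710)⁴ = 0.0781 × (0.8000)⁴ = 0.0781 × 0.4096 = 0.0320.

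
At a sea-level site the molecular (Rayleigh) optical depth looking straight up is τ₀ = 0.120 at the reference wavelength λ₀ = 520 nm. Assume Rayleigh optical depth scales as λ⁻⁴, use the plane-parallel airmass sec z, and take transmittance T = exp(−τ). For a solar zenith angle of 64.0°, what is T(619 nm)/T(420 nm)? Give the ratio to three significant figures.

Airmass: sec 64.0° = 2.2812.
τ(619 nm) = 0.120 × (520/619)⁴ × 2.2812 = 0.120 × 0.4980 × 2.2812 = 0.1363.
τ(420 nm) = 0.120 × (520/420)⁴ × 2.2812 = 0.120 × 2.3497 × 2.2812 = 0.6432.
T(619)/T(420) = exp(τ_B − τ_A) = exp(0.5069) = 1.6601.

1.66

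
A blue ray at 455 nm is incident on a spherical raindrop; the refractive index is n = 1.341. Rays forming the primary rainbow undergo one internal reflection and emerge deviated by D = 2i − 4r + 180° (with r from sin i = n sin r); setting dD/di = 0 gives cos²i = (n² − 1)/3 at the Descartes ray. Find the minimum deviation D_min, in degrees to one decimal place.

cos²i = (1.79828 − 1)/3 = 0.26609; i = arccos(0.51584) = 58.946°.
sin r = sin 58.946°/1.341 = 0.63884; r = 39.705°.
D_min = 2·58.946° − 4·39.705° + 180° = 139.071°.

139.1°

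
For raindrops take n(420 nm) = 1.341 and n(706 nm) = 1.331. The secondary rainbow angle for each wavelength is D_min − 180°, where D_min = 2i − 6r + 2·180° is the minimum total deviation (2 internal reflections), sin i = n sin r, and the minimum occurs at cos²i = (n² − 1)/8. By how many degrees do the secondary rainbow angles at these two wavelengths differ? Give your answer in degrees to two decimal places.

2.60°

At 420 nm (n = 1.341): cos²i = 0.09979 → i = 71.586°, r = 45.034°, D_min = 232.966°, rainbow angle = 52.966°.
At 706 nm (n = 1.331): cos²i = 0.09645 → i = 71.907°, r = 45.575°, D_min = 230.365°, rainbow angle = 50.365°.
Angular width = |52.966° − 50.365°| = 2.601°.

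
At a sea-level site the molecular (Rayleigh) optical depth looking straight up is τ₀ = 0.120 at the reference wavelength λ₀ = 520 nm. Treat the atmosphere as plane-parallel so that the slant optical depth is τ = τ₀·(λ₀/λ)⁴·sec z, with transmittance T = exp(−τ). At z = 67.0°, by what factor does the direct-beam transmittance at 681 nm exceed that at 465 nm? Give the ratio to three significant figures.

1.46

Airmass: sec 67.0° = 2.5593.
τ(681 nm) = 0.120 × (520/681)⁴ × 2.5593 = 0.120 × 0.3400 × 2.5593 = 0.1044.
τ(465 nm) = 0.120 × (520/465)⁴ × 2.5593 = 0.120 × 1.5639 × 2.5593 = 0.4803.
T(681)/T(465) = exp(τ_B − τ_A) = exp(0.3759) = 1.4563.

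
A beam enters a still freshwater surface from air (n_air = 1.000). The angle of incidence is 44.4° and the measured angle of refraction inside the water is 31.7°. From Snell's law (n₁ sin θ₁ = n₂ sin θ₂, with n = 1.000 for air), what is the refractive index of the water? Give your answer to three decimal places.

1.331

n = sin θ_i / sin θ_r = sin 44.4° / sin 31.7° = 0.6997 / 0.5255 = 1.3315.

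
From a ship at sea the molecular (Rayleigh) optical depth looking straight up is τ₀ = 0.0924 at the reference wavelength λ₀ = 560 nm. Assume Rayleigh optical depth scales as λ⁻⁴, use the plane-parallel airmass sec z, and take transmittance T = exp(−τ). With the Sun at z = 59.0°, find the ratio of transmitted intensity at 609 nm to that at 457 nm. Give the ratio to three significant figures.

Airmass: sec 59.0° = 1.9416.
τ(609 nm) = 0.0924 × (560/609)⁴ × 1.9416 = 0.0924 × 0.7150 × 1.9416 = 0.1283.
τ(457 nm) = 0.0924 × (560/457)⁴ × 1.9416 = 0.0924 × 2.2547 × 1.9416 = 0.4045.
T(609)/T(457) = exp(τ_B − τ_A) = exp(0.2762) = 1.3182.

1.32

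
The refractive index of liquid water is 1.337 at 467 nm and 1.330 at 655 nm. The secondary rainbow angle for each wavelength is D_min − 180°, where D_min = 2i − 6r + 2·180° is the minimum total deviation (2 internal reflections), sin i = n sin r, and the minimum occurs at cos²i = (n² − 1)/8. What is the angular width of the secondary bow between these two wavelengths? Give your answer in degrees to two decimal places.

At 467 nm (n = 1.337): cos²i = 0.09845 → i = 71.714°, r = 45.249°, D_min = 231.934°, rainbow angle = 51.934°.
At 655 nm (n = 1.330): cos²i = 0.09611 → i = 71.940°, r = 45.630°, D_min = 230.101°, rainbow angle = 50.101°.
Angular width = |51.934° − 50.101°| = 1.832°.

1.83°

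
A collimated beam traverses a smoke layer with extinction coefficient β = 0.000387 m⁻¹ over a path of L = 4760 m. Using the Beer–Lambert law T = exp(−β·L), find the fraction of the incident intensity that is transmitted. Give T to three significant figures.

τ = β·L = 0.000387 × 4760 = 1.8421.
T = exp(−1.8421) = 0.1585.

0.158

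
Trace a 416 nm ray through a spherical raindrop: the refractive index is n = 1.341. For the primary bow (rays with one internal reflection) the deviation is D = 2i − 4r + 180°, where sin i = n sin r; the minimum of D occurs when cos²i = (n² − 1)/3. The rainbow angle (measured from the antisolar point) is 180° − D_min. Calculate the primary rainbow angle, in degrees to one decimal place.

40.9°

cos²i = (1.79828 − 1)/3 = 0.26609; i = arccos(0.51584) = 58.946°.
sin r = sin 58.946°/1.341 = 0.63884; r = 39.705°.
D_min = 2·58.946° − 4·39.705° + 180° = 139.071°.
Rainbow angle = 180° − D_min = 40.929°.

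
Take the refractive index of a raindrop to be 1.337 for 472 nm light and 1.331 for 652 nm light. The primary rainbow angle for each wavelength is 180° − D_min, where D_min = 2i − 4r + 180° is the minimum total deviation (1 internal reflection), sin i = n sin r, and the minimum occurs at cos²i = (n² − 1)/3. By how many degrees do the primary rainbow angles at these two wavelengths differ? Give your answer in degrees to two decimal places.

At 472 nm (n = 1.337): cos²i = 0.26252 → i = 59.178°, r = 39.964°, D_min = 138.500°, rainbow angle = 41.500°.
At 652 nm (n = 1.331): cos²i = 0.25719 → i = 59.527°, r = 40.356°, D_min = 137.630°, rainbow angle = 42.370°.
Angular width = |41.500° − 42.370°| = 0.870°.

0.87°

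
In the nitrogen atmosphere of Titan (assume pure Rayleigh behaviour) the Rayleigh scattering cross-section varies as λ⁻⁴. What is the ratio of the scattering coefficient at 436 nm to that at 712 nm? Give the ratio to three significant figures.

Rayleigh scattering ∝ λ⁻⁴, so the ratio of coefficients is the inverse fourth power of the wavelength ratio.
σ(436)/σ(712) = (712/436)⁴ = (1.6330)⁴ = 7.112.

7.11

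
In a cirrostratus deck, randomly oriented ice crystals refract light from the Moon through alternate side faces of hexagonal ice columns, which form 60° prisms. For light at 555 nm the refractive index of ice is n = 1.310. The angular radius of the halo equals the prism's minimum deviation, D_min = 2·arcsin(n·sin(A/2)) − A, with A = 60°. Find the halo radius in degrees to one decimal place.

n·sin(A/2) = 1.310 × sin 30° = 1.310 × 0.5000 = 0.6550.
D_min = 2·arcsin(0.6550) − 60° = 2 × 40.920° − 60° = 21.839°.

21.8°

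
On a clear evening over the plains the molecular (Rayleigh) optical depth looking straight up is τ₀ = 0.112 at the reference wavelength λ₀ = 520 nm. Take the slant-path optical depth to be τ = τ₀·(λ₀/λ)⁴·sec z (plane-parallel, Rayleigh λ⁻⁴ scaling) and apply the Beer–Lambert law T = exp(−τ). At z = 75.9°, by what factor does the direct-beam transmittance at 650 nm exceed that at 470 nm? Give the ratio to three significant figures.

1.65

Airmass: sec 75.9° = 4.1048.
τ(650 nm) = 0.112 × (520/650)⁴ × 4.1048 = 0.112 × 0.4096 × 4.1048 = 0.1883.
τ(470 nm) = 0.112 × (520/470)⁴ × 4.1048 = 0.112 × 1.4984 × 4.1048 = 0.6889.
T(650)/T(470) = exp(τ_B − τ_A) = exp(0.5006) = 1.6496.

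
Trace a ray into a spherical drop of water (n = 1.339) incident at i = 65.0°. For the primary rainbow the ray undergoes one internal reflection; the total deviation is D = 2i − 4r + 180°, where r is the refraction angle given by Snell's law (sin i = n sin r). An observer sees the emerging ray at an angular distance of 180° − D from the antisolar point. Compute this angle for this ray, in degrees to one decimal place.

40.4°

sin r = sin 65.0° / 1.339 = 0.9063/1.339 = 0.6769; r = 42.60°.
D = 2·65.0° − 4·42.60° + 180° = 130.00° − 170.39° + 180° = 139.61°.
Angle from antisolar point = 180° − D = 40.39°.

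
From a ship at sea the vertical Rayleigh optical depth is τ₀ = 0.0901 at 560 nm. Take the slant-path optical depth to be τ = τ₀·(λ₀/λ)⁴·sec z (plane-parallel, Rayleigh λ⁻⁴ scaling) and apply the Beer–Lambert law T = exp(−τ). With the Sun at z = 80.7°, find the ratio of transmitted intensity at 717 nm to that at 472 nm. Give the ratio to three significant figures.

Airmass: sec 80.7° = 6.1880.
τ(717 nm) = 0.0901 × (560/717)⁴ × 6.1880 = 0.0901 × 0.3721 × 6.1880 = 0.2075.
τ(472 nm) = 0.0901 × (560/472)⁴ × 6.1880 = 0.0901 × 1.9815 × 6.1880 = 1.1047.
T(717)/T(472) = exp(τ_B − τ_A) = exp(0.8973) = 2.4529.

2.45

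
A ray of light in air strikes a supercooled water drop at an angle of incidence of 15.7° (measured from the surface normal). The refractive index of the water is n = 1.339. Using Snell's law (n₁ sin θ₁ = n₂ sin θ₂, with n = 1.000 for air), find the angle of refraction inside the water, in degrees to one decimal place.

Snell: sin θ_r = sin θ_i / n = sin 15.7° / 1.339 = 0.2706 / 1.339 = 0.2021.
θ_r = arcsin(0.2021) = 11.66°.

11.7°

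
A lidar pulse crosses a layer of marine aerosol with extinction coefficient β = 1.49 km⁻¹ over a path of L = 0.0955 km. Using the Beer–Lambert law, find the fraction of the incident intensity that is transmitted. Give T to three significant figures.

0.867

τ = β·L = 1.49 × 0.0955 = 0.1423.
T = exp(−0.1423) = 0.8674.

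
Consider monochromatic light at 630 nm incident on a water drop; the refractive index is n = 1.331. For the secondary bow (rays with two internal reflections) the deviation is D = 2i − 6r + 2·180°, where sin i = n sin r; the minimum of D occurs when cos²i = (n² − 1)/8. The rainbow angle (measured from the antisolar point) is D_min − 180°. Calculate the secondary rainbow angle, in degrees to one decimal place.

cos²i = (1.77156 − 1)/8 = 0.09645; i = arccos(0.31056) = 71.907°.
sin r = sin 71.907°/1.331 = 0.71417; r = 45.575°.
D_min = 2·71.907° − 6·45.575° + 360° = 230.365°.
Rainbow angle = D_min − 180° = 50.365°.

50.4°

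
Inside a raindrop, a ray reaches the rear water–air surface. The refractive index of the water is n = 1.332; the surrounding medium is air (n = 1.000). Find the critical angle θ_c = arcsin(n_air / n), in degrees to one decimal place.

sin θ_c = n_air / n = 1.000 / 1.332 = 0.7508.
θ_c = arcsin(0.7508) = 48.66°.

48.7°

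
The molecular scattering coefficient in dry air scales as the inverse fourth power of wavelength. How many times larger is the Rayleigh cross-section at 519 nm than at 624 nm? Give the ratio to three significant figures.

2.09

Rayleigh scattering ∝ λ⁻⁴, so the ratio of coefficients is the inverse fourth power of the wavelength ratio.
σ(519)/σ(624) = (624/519)⁴ = (1.2023)⁴ = 2.09.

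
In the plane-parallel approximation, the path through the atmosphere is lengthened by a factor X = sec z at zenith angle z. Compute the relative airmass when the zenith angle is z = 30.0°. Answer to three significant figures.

X = sec z = 1/cos 30.0° = 1/0.8660 = 1.1547.

1.15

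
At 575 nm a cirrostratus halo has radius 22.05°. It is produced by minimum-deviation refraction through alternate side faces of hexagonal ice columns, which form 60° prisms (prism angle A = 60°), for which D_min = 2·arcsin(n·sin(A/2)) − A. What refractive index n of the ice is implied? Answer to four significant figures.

1.313

Rearranging: n = sin((D_min + A)/2) / sin(A/2).
(D_min + A)/2 = (22.05° + 60°)/2 = 41.025°.
n = sin 41.025° / sin 30° = 0.6564 / 0.5000 = 1.3128.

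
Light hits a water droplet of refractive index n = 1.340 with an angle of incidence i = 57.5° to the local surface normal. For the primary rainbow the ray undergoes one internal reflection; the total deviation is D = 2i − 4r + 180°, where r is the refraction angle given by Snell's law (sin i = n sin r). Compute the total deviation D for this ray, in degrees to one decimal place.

sin r = sin 57.5° / 1.340 = 0.8434/1.340 = 0.6294; r = 39.01°.
D = 2·57.5° − 4·39.01° + 180° = 115.00° − 156.02° + 180° = 138.98°.

139.0°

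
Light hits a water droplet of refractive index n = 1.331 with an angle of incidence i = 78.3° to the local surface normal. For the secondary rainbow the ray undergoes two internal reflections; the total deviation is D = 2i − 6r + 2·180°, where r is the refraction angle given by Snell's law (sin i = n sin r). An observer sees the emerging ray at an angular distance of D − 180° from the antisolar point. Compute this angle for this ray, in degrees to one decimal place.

52.4°

sin r = sin 78.3° / 1.331 = 0.9792/1.331 = 0.7357; r = 47.37°.
D = 2·78.3° − 6·47.37° + 2·180° = 156.60° − 284.20° + 360° = 232.40°.
Angle from antisolar point = D − 180° = 52.40°.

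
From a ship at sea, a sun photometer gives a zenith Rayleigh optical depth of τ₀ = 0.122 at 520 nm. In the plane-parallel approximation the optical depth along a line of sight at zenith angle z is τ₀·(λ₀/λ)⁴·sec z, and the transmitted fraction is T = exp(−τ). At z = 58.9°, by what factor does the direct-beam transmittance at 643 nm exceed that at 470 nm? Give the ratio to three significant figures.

1.29

Airmass: sec 58.9° = 1.9360.
τ(643 nm) = 0.122 × (520/643)⁴ × 1.9360 = 0.122 × 0.4277 × 1.9360 = 0.1010.
τ(470 nm) = 0.122 × (520/470)⁴ × 1.9360 = 0.122 × 1.4984 × 1.9360 = 0.3539.
T(643)/T(470) = exp(τ_B − τ_A) = exp(0.2529) = 1.2877.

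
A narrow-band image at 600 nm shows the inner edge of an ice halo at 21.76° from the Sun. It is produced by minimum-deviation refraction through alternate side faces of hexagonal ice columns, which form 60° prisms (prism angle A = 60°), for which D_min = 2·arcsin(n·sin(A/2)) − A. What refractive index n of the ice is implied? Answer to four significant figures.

1.309

Rearranging: n = sin((D_min + A)/2) / sin(A/2).
(D_min + A)/2 = (21.76° + 60°)/2 = 40.880°.
n = sin 40.880° / sin 30° = 0.6545 / 0.5000 = 1.3090.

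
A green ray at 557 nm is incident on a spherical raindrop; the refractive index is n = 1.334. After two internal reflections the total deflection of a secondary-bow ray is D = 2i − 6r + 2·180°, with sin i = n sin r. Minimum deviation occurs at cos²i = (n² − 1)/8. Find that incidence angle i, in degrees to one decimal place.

71.8°

cos²i = (1.334² − 1)/8 = (1.77956 − 1)/8 = 0.09744.
cos i = 0.31216, so i = 71.810°.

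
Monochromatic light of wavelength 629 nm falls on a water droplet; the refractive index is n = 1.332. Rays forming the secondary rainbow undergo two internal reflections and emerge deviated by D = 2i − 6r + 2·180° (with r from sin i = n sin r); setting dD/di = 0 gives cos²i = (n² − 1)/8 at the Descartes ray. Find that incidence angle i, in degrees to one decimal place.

cos²i = (1.332² − 1)/8 = (1.77422 − 1)/8 = 0.09678.
cos i = 0.31109, so i = 71.875°.

71.9°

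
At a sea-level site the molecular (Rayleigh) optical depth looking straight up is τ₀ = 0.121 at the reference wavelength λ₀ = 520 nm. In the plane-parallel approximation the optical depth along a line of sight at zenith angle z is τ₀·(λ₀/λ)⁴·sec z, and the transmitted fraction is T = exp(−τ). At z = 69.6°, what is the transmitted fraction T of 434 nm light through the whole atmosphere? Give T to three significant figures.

sec 69.6° = 2.8688.
τ = 0.121 × (520/434)⁴ × 2.8688 = 0.121 × 2.0609 × 2.8688 = 0.7154.
T = exp(−0.7154) = 0.4890.

0.489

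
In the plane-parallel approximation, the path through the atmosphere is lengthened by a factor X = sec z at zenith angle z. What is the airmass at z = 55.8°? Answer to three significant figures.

1.78

X = sec z = 1/cos 55.8° = 1/0.5621 = 1.7791.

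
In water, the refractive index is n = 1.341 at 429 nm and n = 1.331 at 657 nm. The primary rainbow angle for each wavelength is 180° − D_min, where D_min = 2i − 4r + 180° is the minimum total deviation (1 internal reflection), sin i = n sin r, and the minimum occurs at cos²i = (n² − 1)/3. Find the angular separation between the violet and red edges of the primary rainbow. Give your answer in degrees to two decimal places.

1.44°

At 429 nm (n = 1.341): cos²i = 0.26609 → i = 58.946°, r = 39.705°, D_min = 139.071°, rainbow angle = 40.929°.
At 657 nm (n = 1.331): cos²i = 0.25719 → i = 59.527°, r = 40.356°, D_min = 137.630°, rainbow angle = 42.370°.
Angular width = |40.929° − 42.370°| = 1.441°.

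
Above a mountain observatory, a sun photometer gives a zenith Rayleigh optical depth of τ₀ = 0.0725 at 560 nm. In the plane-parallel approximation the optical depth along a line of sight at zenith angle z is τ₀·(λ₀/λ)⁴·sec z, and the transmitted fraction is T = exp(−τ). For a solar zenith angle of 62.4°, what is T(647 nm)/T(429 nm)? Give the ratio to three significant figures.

Airmass: sec 62.4° = 2.1584.
τ(647 nm) = 0.0725 × (560/647)⁴ × 2.1584 = 0.0725 × 0.5612 × 2.1584 = 0.0878.
τ(429 nm) = 0.0725 × (560/429)⁴ × 2.1584 = 0.0725 × 2.9035 × 2.1584 = 0.4544.
T(647)/T(429) = exp(τ_B − τ_A) = exp(0.3665) = 1.4427.

1.44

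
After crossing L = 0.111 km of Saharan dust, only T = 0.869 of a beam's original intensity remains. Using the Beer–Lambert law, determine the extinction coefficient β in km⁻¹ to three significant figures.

1.26 km⁻¹

Beer–Lambert: T = exp(−βL) ⇒ β = −ln(T)/L = −ln(0.869)/0.111 = 0.1404/0.111 = 1.265 km⁻¹.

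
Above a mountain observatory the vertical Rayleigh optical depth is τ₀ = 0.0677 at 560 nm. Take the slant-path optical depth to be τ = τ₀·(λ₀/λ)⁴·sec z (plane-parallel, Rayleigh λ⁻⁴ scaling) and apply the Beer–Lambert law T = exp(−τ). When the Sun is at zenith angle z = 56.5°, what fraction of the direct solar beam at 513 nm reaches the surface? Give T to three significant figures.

sec 56.5° = 1.8118.
τ = 0.0677 × (560/513)⁴ × 1.8118 = 0.0677 × 1.4200 × 1.8118 = 0.1742.
T = exp(−0.1742) = 0.8402.

0.840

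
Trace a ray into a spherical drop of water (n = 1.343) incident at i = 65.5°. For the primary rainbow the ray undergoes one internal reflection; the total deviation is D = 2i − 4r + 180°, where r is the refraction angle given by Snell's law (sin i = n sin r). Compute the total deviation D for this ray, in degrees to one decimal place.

sin r = sin 65.5° / 1.343 = 0.9100/1.343 = 0.6776; r = 42.65°.
D = 2·65.5° − 4·42.65° + 180° = 131.00° − 170.61° + 180° = 140.39°.

140.4°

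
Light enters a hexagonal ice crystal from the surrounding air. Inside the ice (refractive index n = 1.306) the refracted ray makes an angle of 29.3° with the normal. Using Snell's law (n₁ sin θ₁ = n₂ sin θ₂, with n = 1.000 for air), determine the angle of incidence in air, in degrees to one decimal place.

Snell: sin θ_i = n · sin θ_r = 1.306 × sin 29.3° = 1.306 × 0.4894 = 0.6391.
θ_i = arcsin(0.6391) = 39.73°.

39.7°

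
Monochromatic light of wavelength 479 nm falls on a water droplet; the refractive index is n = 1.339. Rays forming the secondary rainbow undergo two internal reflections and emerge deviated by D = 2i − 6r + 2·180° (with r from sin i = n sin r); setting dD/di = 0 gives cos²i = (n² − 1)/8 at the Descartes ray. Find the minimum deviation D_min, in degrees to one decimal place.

cos²i = (1.79292 − 1)/8 = 0.09912; i = arccos(0.31483) = 71.650°.
sin r = sin 71.650°/1.339 = 0.70885; r = 45.141°.
D_min = 2·71.650° − 6·45.141° + 360° = 232.451°.

232.5°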